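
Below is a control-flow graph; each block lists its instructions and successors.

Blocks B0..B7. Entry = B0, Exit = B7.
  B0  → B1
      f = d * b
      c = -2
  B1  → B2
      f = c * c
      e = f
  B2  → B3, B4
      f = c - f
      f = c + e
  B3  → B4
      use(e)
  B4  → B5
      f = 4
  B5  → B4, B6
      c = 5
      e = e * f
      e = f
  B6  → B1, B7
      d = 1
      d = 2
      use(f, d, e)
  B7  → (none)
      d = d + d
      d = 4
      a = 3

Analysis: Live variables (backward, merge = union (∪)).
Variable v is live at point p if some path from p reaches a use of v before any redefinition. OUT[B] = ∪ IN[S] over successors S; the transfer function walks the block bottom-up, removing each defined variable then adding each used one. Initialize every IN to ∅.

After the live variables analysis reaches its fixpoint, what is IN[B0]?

Answer: {b, d}

Derivation:
Per-block solution:
  B0: | IN={b, d} | OUT={c}
  B1: | IN={c} | OUT={c, e, f}
  B2: | IN={c, e, f} | OUT={e}
  B3: | IN={e} | OUT={e}
  B4: | IN={e} | OUT={e, f}
  B5: | IN={e, f} | OUT={c, e, f}
  B6: | IN={c, e, f} | OUT={c, d}
  B7: | IN={d} | OUT={}

Merge at B0: OUT[B0] = IN[B1] = {c}
Applying B0's transfer function to that OUT value gives IN[B0] (row B0 above).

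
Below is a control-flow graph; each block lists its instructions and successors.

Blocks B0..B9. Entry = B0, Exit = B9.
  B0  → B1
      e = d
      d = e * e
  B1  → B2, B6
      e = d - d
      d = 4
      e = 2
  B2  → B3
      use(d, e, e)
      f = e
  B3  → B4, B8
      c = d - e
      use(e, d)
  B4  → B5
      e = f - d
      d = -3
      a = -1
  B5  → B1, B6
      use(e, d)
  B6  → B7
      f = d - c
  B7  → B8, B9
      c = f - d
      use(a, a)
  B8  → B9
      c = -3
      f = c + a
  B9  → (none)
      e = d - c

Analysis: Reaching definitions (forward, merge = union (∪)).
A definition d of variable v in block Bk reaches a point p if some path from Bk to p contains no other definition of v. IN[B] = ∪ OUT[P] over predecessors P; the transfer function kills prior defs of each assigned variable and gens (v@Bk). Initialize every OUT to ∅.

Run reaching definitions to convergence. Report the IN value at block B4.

Per-block solution:
  B0:   IN={}   OUT={d@B0, e@B0}
  B1:   IN={a@B4, c@B3, d@B0, d@B4, e@B0, e@B4, f@B2}   OUT={a@B4, c@B3, d@B1, e@B1, f@B2}
  B2:   IN={a@B4, c@B3, d@B1, e@B1, f@B2}   OUT={a@B4, c@B3, d@B1, e@B1, f@B2}
  B3:   IN={a@B4, c@B3, d@B1, e@B1, f@B2}   OUT={a@B4, c@B3, d@B1, e@B1, f@B2}
  B4:   IN={a@B4, c@B3, d@B1, e@B1, f@B2}   OUT={a@B4, c@B3, d@B4, e@B4, f@B2}
  B5:   IN={a@B4, c@B3, d@B4, e@B4, f@B2}   OUT={a@B4, c@B3, d@B4, e@B4, f@B2}
  B6:   IN={a@B4, c@B3, d@B1, d@B4, e@B1, e@B4, f@B2}   OUT={a@B4, c@B3, d@B1, d@B4, e@B1, e@B4, f@B6}
  B7:   IN={a@B4, c@B3, d@B1, d@B4, e@B1, e@B4, f@B6}   OUT={a@B4, c@B7, d@B1, d@B4, e@B1, e@B4, f@B6}
  B8:   IN={a@B4, c@B3, c@B7, d@B1, d@B4, e@B1, e@B4, f@B2, f@B6}   OUT={a@B4, c@B8, d@B1, d@B4, e@B1, e@B4, f@B8}
  B9:   IN={a@B4, c@B7, c@B8, d@B1, d@B4, e@B1, e@B4, f@B6, f@B8}   OUT={a@B4, c@B7, c@B8, d@B1, d@B4, e@B9, f@B6, f@B8}

Merge at B4: IN[B4] = OUT[B3] = {a@B4, c@B3, d@B1, e@B1, f@B2}

Answer: {a@B4, c@B3, d@B1, e@B1, f@B2}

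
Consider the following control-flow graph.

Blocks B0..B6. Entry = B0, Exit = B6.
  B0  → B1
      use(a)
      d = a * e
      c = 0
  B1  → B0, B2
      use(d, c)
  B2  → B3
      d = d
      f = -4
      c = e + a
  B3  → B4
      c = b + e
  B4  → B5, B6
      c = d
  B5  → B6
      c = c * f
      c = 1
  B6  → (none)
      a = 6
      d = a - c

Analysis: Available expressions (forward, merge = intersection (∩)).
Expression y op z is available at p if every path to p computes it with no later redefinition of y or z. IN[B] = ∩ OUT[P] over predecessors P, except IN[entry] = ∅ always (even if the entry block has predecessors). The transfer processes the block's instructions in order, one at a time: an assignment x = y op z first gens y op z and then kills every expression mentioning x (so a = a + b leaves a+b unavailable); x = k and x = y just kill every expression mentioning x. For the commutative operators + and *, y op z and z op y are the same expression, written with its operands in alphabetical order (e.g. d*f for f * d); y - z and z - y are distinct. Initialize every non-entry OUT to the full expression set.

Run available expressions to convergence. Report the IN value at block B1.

Fixpoint table:
  B0: | IN={} | OUT={a*e}
  B1: | IN={a*e} | OUT={a*e}
  B2: | IN={a*e} | OUT={a*e, a+e}
  B3: | IN={a*e, a+e} | OUT={a*e, a+e, b+e}
  B4: | IN={a*e, a+e, b+e} | OUT={a*e, a+e, b+e}
  B5: | IN={a*e, a+e, b+e} | OUT={a*e, a+e, b+e}
  B6: | IN={a*e, a+e, b+e} | OUT={a-c, b+e}

Merge at B1: IN[B1] = OUT[B0] = {a*e}

Answer: {a*e}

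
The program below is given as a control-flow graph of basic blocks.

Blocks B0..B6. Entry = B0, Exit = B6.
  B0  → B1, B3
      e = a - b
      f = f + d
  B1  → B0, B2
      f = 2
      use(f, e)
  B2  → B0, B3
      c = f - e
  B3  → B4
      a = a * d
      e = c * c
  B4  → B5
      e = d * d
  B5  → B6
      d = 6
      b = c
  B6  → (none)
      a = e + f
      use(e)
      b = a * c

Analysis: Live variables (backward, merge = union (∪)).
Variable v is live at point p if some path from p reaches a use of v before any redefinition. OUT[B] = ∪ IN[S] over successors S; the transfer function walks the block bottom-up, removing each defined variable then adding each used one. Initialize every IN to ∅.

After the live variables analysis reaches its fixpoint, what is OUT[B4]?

Answer: {c, e, f}

Trace:
Fixpoint table:
  B0:  IN={a, b, c, d, f}  OUT={a, b, c, d, e, f}
  B1:  IN={a, b, c, d, e}  OUT={a, b, c, d, e, f}
  B2:  IN={a, b, d, e, f}  OUT={a, b, c, d, f}
  B3:  IN={a, c, d, f}  OUT={c, d, f}
  B4:  IN={c, d, f}  OUT={c, e, f}
  B5:  IN={c, e, f}  OUT={c, e, f}
  B6:  IN={c, e, f}  OUT={}

Merge at B4: OUT[B4] = IN[B5] = {c, e, f}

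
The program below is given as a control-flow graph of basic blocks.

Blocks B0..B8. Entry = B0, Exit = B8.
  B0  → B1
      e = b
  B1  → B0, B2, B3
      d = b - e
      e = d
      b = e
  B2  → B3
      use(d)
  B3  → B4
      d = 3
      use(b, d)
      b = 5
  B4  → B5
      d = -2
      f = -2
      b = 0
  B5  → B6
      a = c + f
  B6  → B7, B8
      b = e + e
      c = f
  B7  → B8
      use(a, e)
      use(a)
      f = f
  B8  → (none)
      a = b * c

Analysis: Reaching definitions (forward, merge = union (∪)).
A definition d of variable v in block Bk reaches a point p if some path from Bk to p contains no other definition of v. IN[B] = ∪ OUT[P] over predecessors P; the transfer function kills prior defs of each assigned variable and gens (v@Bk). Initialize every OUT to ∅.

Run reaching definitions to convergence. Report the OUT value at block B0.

Answer: {b@B1, d@B1, e@B0}

Derivation:
Per-block solution:
  B0: | IN={b@B1, d@B1, e@B1} | OUT={b@B1, d@B1, e@B0}
  B1: | IN={b@B1, d@B1, e@B0} | OUT={b@B1, d@B1, e@B1}
  B2: | IN={b@B1, d@B1, e@B1} | OUT={b@B1, d@B1, e@B1}
  B3: | IN={b@B1, d@B1, e@B1} | OUT={b@B3, d@B3, e@B1}
  B4: | IN={b@B3, d@B3, e@B1} | OUT={b@B4, d@B4, e@B1, f@B4}
  B5: | IN={b@B4, d@B4, e@B1, f@B4} | OUT={a@B5, b@B4, d@B4, e@B1, f@B4}
  B6: | IN={a@B5, b@B4, d@B4, e@B1, f@B4} | OUT={a@B5, b@B6, c@B6, d@B4, e@B1, f@B4}
  B7: | IN={a@B5, b@B6, c@B6, d@B4, e@B1, f@B4} | OUT={a@B5, b@B6, c@B6, d@B4, e@B1, f@B7}
  B8: | IN={a@B5, b@B6, c@B6, d@B4, e@B1, f@B4, f@B7} | OUT={a@B8, b@B6, c@B6, d@B4, e@B1, f@B4, f@B7}

Merge at B0 (entry node, so the boundary value {} is joined with the incoming edge(s)): IN[B0] = {} ⊔ OUT[B1] = {b@B1, d@B1, e@B1}
Applying B0's transfer function to that IN value gives OUT[B0] (row B0 above).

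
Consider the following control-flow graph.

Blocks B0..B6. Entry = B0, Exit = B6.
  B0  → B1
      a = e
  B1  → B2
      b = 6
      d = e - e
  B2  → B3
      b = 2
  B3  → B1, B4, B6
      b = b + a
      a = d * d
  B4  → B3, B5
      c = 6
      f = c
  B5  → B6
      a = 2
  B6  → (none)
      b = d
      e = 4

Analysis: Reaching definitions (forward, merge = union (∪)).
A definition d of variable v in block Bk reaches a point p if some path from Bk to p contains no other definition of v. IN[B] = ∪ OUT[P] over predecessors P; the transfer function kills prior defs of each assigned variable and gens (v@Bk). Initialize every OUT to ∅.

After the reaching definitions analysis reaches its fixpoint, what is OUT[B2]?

Fixpoint table:
  B0:   IN={}   OUT={a@B0}
  B1:   IN={a@B0, a@B3, b@B3, c@B4, d@B1, f@B4}   OUT={a@B0, a@B3, b@B1, c@B4, d@B1, f@B4}
  B2:   IN={a@B0, a@B3, b@B1, c@B4, d@B1, f@B4}   OUT={a@B0, a@B3, b@B2, c@B4, d@B1, f@B4}
  B3:   IN={a@B0, a@B3, b@B2, b@B3, c@B4, d@B1, f@B4}   OUT={a@B3, b@B3, c@B4, d@B1, f@B4}
  B4:   IN={a@B3, b@B3, c@B4, d@B1, f@B4}   OUT={a@B3, b@B3, c@B4, d@B1, f@B4}
  B5:   IN={a@B3, b@B3, c@B4, d@B1, f@B4}   OUT={a@B5, b@B3, c@B4, d@B1, f@B4}
  B6:   IN={a@B3, a@B5, b@B3, c@B4, d@B1, f@B4}   OUT={a@B3, a@B5, b@B6, c@B4, d@B1, e@B6, f@B4}

Merge at B2: IN[B2] = OUT[B1] = {a@B0, a@B3, b@B1, c@B4, d@B1, f@B4}
Applying B2's transfer function to that IN value gives OUT[B2] (row B2 above).

Answer: {a@B0, a@B3, b@B2, c@B4, d@B1, f@B4}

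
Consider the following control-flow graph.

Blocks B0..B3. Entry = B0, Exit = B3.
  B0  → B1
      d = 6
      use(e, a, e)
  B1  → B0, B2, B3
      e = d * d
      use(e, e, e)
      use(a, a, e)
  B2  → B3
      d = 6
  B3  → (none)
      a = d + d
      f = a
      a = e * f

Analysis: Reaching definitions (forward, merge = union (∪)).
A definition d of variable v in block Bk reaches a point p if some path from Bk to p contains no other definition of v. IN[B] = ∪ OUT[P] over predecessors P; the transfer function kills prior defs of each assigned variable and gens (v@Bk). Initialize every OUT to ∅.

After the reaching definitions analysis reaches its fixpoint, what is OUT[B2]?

Fixpoint table:
  B0:  IN={d@B0, e@B1}  OUT={d@B0, e@B1}
  B1:  IN={d@B0, e@B1}  OUT={d@B0, e@B1}
  B2:  IN={d@B0, e@B1}  OUT={d@B2, e@B1}
  B3:  IN={d@B0, d@B2, e@B1}  OUT={a@B3, d@B0, d@B2, e@B1, f@B3}

Merge at B2: IN[B2] = OUT[B1] = {d@B0, e@B1}
Applying B2's transfer function to that IN value gives OUT[B2] (row B2 above).

Answer: {d@B2, e@B1}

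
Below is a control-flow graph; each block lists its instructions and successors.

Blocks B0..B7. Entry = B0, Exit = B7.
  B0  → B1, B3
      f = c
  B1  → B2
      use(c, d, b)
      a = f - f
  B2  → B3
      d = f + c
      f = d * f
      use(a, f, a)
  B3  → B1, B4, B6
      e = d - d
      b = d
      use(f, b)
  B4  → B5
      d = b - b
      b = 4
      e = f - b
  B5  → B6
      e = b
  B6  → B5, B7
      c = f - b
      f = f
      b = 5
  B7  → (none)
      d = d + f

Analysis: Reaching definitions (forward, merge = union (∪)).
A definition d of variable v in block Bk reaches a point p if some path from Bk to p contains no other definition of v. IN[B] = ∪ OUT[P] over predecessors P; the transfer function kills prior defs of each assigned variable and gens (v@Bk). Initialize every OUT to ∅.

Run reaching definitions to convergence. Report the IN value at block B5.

Converged values:
  B0:  IN={}  OUT={f@B0}
  B1:  IN={a@B1, b@B3, d@B2, e@B3, f@B0, f@B2}  OUT={a@B1, b@B3, d@B2, e@B3, f@B0, f@B2}
  B2:  IN={a@B1, b@B3, d@B2, e@B3, f@B0, f@B2}  OUT={a@B1, b@B3, d@B2, e@B3, f@B2}
  B3:  IN={a@B1, b@B3, d@B2, e@B3, f@B0, f@B2}  OUT={a@B1, b@B3, d@B2, e@B3, f@B0, f@B2}
  B4:  IN={a@B1, b@B3, d@B2, e@B3, f@B0, f@B2}  OUT={a@B1, b@B4, d@B4, e@B4, f@B0, f@B2}
  B5:  IN={a@B1, b@B4, b@B6, c@B6, d@B2, d@B4, e@B3, e@B4, e@B5, f@B0, f@B2, f@B6}  OUT={a@B1, b@B4, b@B6, c@B6, d@B2, d@B4, e@B5, f@B0, f@B2, f@B6}
  B6:  IN={a@B1, b@B3, b@B4, b@B6, c@B6, d@B2, d@B4, e@B3, e@B5, f@B0, f@B2, f@B6}  OUT={a@B1, b@B6, c@B6, d@B2, d@B4, e@B3, e@B5, f@B6}
  B7:  IN={a@B1, b@B6, c@B6, d@B2, d@B4, e@B3, e@B5, f@B6}  OUT={a@B1, b@B6, c@B6, d@B7, e@B3, e@B5, f@B6}

Merge at B5: IN[B5] = OUT[B4] ⊔ OUT[B6] = {a@B1, b@B4, b@B6, c@B6, d@B2, d@B4, e@B3, e@B4, e@B5, f@B0, f@B2, f@B6}

Answer: {a@B1, b@B4, b@B6, c@B6, d@B2, d@B4, e@B3, e@B4, e@B5, f@B0, f@B2, f@B6}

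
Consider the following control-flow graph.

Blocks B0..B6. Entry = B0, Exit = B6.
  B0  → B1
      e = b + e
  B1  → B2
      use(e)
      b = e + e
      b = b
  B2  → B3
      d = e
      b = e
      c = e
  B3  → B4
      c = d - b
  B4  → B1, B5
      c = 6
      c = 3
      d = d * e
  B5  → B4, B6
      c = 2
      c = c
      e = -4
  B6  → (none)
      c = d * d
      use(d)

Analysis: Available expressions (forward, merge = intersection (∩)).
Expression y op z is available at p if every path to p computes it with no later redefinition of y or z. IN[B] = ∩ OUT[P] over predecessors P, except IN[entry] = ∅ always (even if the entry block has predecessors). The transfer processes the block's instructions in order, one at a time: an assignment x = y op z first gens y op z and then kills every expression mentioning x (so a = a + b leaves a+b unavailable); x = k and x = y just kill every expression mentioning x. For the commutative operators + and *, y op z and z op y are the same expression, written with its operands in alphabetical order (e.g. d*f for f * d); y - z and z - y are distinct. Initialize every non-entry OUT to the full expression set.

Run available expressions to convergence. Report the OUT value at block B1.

Answer: {e+e}

Derivation:
Fixpoint table:
  B0:   IN={}   OUT={}
  B1:   IN={}   OUT={e+e}
  B2:   IN={e+e}   OUT={e+e}
  B3:   IN={e+e}   OUT={d-b, e+e}
  B4:   IN={}   OUT={}
  B5:   IN={}   OUT={}
  B6:   IN={}   OUT={d*d}

Merge at B1: IN[B1] = OUT[B0] ∩ OUT[B4] = {}
Applying B1's transfer function to that IN value gives OUT[B1] (row B1 above).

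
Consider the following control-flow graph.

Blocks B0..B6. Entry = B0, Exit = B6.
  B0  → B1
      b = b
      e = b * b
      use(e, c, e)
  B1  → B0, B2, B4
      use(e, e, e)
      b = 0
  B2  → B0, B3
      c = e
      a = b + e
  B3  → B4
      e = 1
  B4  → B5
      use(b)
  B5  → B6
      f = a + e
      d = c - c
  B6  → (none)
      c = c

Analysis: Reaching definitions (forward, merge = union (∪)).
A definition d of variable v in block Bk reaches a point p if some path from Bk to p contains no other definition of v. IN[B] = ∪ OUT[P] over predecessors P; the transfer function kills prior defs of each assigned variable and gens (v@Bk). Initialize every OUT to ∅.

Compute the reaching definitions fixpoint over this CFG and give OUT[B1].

Answer: {a@B2, b@B1, c@B2, e@B0}

Working:
Converged values:
  B0:  IN={a@B2, b@B1, c@B2, e@B0}  OUT={a@B2, b@B0, c@B2, e@B0}
  B1:  IN={a@B2, b@B0, c@B2, e@B0}  OUT={a@B2, b@B1, c@B2, e@B0}
  B2:  IN={a@B2, b@B1, c@B2, e@B0}  OUT={a@B2, b@B1, c@B2, e@B0}
  B3:  IN={a@B2, b@B1, c@B2, e@B0}  OUT={a@B2, b@B1, c@B2, e@B3}
  B4:  IN={a@B2, b@B1, c@B2, e@B0, e@B3}  OUT={a@B2, b@B1, c@B2, e@B0, e@B3}
  B5:  IN={a@B2, b@B1, c@B2, e@B0, e@B3}  OUT={a@B2, b@B1, c@B2, d@B5, e@B0, e@B3, f@B5}
  B6:  IN={a@B2, b@B1, c@B2, d@B5, e@B0, e@B3, f@B5}  OUT={a@B2, b@B1, c@B6, d@B5, e@B0, e@B3, f@B5}

Merge at B1: IN[B1] = OUT[B0] = {a@B2, b@B0, c@B2, e@B0}
Applying B1's transfer function to that IN value gives OUT[B1] (row B1 above).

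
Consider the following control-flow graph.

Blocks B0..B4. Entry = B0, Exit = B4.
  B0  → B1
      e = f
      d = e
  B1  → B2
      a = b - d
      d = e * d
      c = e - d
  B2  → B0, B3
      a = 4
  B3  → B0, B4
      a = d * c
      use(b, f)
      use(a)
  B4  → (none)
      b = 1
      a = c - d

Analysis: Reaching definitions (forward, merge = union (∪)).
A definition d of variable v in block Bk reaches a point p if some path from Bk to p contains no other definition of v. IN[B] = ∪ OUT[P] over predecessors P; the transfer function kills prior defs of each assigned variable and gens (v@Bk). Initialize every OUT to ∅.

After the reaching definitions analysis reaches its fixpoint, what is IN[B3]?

Answer: {a@B2, c@B1, d@B1, e@B0}

Working:
Per-block solution:
  B0:   IN={a@B2, a@B3, c@B1, d@B1, e@B0}   OUT={a@B2, a@B3, c@B1, d@B0, e@B0}
  B1:   IN={a@B2, a@B3, c@B1, d@B0, e@B0}   OUT={a@B1, c@B1, d@B1, e@B0}
  B2:   IN={a@B1, c@B1, d@B1, e@B0}   OUT={a@B2, c@B1, d@B1, e@B0}
  B3:   IN={a@B2, c@B1, d@B1, e@B0}   OUT={a@B3, c@B1, d@B1, e@B0}
  B4:   IN={a@B3, c@B1, d@B1, e@B0}   OUT={a@B4, b@B4, c@B1, d@B1, e@B0}

Merge at B3: IN[B3] = OUT[B2] = {a@B2, c@B1, d@B1, e@B0}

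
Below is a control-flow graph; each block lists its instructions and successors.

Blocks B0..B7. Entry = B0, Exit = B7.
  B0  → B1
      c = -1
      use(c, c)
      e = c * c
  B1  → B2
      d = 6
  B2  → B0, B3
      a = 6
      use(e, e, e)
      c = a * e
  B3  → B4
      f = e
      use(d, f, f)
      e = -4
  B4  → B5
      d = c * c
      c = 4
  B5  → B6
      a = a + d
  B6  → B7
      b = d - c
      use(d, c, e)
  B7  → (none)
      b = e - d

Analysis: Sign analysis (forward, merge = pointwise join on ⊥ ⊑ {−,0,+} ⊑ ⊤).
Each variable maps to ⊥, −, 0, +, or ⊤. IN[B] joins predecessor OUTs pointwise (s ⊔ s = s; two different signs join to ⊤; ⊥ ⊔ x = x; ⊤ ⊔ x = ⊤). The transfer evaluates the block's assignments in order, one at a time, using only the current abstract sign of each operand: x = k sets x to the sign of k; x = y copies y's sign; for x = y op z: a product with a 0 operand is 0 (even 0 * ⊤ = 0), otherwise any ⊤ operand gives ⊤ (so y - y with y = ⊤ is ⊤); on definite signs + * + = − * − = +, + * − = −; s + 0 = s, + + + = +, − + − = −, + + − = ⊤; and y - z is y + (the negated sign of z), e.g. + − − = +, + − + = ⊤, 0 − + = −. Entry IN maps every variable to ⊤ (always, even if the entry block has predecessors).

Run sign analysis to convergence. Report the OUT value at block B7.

Answer: {a: +, b: -, c: +, d: +, e: -, f: +}

Trace:
Per-block solution:
  B0:  IN=(all ⊤)  OUT={c:-, e:+; rest ⊤}
  B1:  IN={c:-, e:+; rest ⊤}  OUT={c:-, d:+, e:+; rest ⊤}
  B2:  IN={c:-, d:+, e:+; rest ⊤}  OUT={a:+, c:+, d:+, e:+; rest ⊤}
  B3:  IN={a:+, c:+, d:+, e:+; rest ⊤}  OUT={a:+, c:+, d:+, e:-, f:+; rest ⊤}
  B4:  IN={a:+, c:+, d:+, e:-, f:+; rest ⊤}  OUT={a:+, c:+, d:+, e:-, f:+; rest ⊤}
  B5:  IN={a:+, c:+, d:+, e:-, f:+; rest ⊤}  OUT={a:+, c:+, d:+, e:-, f:+; rest ⊤}
  B6:  IN={a:+, c:+, d:+, e:-, f:+; rest ⊤}  OUT={a:+, c:+, d:+, e:-, f:+; rest ⊤}
  B7:  IN={a:+, c:+, d:+, e:-, f:+; rest ⊤}  OUT={a:+, b:-, c:+, d:+, e:-, f:+; rest ⊤}

Merge at B7: IN[B7] = OUT[B6] = {a: +, b: ⊤, c: +, d: +, e: -, f: +}
Applying B7's transfer function to that IN value gives OUT[B7] (row B7 above).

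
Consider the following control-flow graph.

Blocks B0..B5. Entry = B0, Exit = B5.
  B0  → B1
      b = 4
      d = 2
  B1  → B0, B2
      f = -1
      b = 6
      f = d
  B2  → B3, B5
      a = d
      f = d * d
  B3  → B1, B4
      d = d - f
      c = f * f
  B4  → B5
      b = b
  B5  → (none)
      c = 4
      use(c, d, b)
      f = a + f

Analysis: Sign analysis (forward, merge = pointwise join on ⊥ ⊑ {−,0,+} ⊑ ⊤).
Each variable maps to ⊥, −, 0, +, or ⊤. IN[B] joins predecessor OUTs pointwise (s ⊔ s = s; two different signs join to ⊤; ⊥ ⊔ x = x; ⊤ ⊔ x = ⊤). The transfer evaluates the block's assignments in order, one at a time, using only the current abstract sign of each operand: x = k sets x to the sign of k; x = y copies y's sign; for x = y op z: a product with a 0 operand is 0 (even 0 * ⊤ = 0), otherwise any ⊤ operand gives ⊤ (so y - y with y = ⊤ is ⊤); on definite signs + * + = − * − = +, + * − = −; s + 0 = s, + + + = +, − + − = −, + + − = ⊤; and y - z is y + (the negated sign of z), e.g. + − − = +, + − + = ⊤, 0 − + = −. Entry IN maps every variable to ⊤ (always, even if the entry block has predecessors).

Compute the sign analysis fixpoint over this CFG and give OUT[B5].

Per-block solution:
  B0:  IN=(all ⊤)  OUT={b:+, d:+; rest ⊤}
  B1:  IN={b:+; rest ⊤}  OUT={b:+; rest ⊤}
  B2:  IN={b:+; rest ⊤}  OUT={b:+; rest ⊤}
  B3:  IN={b:+; rest ⊤}  OUT={b:+; rest ⊤}
  B4:  IN={b:+; rest ⊤}  OUT={b:+; rest ⊤}
  B5:  IN={b:+; rest ⊤}  OUT={b:+, c:+; rest ⊤}

Merge at B5: IN[B5] = OUT[B2] ⊔ OUT[B4] = {a: ⊤, b: +, c: ⊤, d: ⊤, e: ⊤, f: ⊤}
Applying B5's transfer function to that IN value gives OUT[B5] (row B5 above).

Answer: {a: ⊤, b: +, c: +, d: ⊤, e: ⊤, f: ⊤}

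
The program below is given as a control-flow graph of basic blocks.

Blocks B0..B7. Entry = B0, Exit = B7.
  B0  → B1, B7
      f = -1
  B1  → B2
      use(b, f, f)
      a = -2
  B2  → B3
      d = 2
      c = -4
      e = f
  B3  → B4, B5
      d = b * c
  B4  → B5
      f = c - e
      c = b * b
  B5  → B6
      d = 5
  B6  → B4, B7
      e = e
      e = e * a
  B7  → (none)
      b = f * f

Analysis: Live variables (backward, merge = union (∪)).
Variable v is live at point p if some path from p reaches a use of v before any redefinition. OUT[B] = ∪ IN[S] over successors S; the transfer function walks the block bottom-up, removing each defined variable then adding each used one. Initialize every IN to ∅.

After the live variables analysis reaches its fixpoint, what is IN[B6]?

Answer: {a, b, c, e, f}

Trace:
Per-block solution:
  B0: | IN={b} | OUT={b, f}
  B1: | IN={b, f} | OUT={a, b, f}
  B2: | IN={a, b, f} | OUT={a, b, c, e, f}
  B3: | IN={a, b, c, e, f} | OUT={a, b, c, e, f}
  B4: | IN={a, b, c, e} | OUT={a, b, c, e, f}
  B5: | IN={a, b, c, e, f} | OUT={a, b, c, e, f}
  B6: | IN={a, b, c, e, f} | OUT={a, b, c, e, f}
  B7: | IN={f} | OUT={}

Merge at B6: OUT[B6] = IN[B4] ⊔ IN[B7] = {a, b, c, e, f}
Applying B6's transfer function to that OUT value gives IN[B6] (row B6 above).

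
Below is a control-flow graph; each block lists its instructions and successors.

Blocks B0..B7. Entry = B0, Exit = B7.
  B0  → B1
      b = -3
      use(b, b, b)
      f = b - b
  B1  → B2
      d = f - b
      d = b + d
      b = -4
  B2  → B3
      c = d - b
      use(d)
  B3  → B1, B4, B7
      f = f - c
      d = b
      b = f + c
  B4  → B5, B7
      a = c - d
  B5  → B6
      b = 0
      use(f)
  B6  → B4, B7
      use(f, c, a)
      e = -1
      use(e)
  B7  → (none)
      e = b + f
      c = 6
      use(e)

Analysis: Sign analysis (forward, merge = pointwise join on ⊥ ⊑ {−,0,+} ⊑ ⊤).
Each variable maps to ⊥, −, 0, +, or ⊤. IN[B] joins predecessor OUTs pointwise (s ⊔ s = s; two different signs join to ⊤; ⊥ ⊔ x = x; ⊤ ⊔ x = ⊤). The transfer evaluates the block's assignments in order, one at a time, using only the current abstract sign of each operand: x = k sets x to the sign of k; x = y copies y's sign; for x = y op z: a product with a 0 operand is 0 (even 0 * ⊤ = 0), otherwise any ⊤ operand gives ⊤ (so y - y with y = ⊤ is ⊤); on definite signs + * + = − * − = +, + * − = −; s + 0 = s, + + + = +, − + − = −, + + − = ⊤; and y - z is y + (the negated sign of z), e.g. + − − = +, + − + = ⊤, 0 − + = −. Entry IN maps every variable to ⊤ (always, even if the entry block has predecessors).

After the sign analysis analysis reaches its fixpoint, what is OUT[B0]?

Converged values:
  B0:  IN=(all ⊤)  OUT={b:-; rest ⊤}
  B1:  IN=(all ⊤)  OUT={b:-; rest ⊤}
  B2:  IN={b:-; rest ⊤}  OUT={b:-; rest ⊤}
  B3:  IN={b:-; rest ⊤}  OUT={d:-; rest ⊤}
  B4:  IN={d:-; rest ⊤}  OUT={d:-; rest ⊤}
  B5:  IN={d:-; rest ⊤}  OUT={b:0, d:-; rest ⊤}
  B6:  IN={b:0, d:-; rest ⊤}  OUT={b:0, d:-, e:-; rest ⊤}
  B7:  IN={d:-; rest ⊤}  OUT={c:+, d:-; rest ⊤}

B0 is the boundary node: IN[B0] = {a: ⊤, b: ⊤, c: ⊤, d: ⊤, e: ⊤, f: ⊤}
Applying B0's transfer function to that IN value gives OUT[B0] (row B0 above).

Answer: {a: ⊤, b: -, c: ⊤, d: ⊤, e: ⊤, f: ⊤}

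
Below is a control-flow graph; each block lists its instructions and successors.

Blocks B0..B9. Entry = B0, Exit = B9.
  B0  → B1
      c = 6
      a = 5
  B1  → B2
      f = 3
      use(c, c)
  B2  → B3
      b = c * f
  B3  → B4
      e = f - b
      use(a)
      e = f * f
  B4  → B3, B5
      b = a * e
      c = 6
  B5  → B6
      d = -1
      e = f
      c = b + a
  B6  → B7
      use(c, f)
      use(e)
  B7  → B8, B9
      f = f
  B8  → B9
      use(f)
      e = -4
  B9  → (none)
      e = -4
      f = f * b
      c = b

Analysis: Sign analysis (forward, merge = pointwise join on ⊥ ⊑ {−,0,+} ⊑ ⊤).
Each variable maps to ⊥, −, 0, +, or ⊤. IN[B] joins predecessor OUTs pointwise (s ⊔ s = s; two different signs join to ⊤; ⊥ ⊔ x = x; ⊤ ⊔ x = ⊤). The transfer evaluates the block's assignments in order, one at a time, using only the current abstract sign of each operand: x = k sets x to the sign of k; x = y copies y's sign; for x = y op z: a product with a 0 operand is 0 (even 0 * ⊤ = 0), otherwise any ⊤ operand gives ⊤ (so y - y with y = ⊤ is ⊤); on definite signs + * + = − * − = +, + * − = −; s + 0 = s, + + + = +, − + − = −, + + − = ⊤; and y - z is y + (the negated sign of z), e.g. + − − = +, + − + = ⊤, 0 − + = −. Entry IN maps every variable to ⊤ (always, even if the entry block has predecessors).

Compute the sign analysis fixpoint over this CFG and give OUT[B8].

Converged values:
  B0:  IN=(all ⊤)  OUT={a:+, c:+; rest ⊤}
  B1:  IN={a:+, c:+; rest ⊤}  OUT={a:+, c:+, f:+; rest ⊤}
  B2:  IN={a:+, c:+, f:+; rest ⊤}  OUT={a:+, b:+, c:+, f:+; rest ⊤}
  B3:  IN={a:+, b:+, c:+, f:+; rest ⊤}  OUT={a:+, b:+, c:+, e:+, f:+; rest ⊤}
  B4:  IN={a:+, b:+, c:+, e:+, f:+; rest ⊤}  OUT={a:+, b:+, c:+, e:+, f:+; rest ⊤}
  B5:  IN={a:+, b:+, c:+, e:+, f:+; rest ⊤}  OUT={a:+, b:+, c:+, d:-, e:+, f:+; rest ⊤}
  B6:  IN={a:+, b:+, c:+, d:-, e:+, f:+; rest ⊤}  OUT={a:+, b:+, c:+, d:-, e:+, f:+; rest ⊤}
  B7:  IN={a:+, b:+, c:+, d:-, e:+, f:+; rest ⊤}  OUT={a:+, b:+, c:+, d:-, e:+, f:+; rest ⊤}
  B8:  IN={a:+, b:+, c:+, d:-, e:+, f:+; rest ⊤}  OUT={a:+, b:+, c:+, d:-, e:-, f:+; rest ⊤}
  B9:  IN={a:+, b:+, c:+, d:-, f:+; rest ⊤}  OUT={a:+, b:+, c:+, d:-, e:-, f:+; rest ⊤}

Merge at B8: IN[B8] = OUT[B7] = {a: +, b: +, c: +, d: -, e: +, f: +}
Applying B8's transfer function to that IN value gives OUT[B8] (row B8 above).

Answer: {a: +, b: +, c: +, d: -, e: -, f: +}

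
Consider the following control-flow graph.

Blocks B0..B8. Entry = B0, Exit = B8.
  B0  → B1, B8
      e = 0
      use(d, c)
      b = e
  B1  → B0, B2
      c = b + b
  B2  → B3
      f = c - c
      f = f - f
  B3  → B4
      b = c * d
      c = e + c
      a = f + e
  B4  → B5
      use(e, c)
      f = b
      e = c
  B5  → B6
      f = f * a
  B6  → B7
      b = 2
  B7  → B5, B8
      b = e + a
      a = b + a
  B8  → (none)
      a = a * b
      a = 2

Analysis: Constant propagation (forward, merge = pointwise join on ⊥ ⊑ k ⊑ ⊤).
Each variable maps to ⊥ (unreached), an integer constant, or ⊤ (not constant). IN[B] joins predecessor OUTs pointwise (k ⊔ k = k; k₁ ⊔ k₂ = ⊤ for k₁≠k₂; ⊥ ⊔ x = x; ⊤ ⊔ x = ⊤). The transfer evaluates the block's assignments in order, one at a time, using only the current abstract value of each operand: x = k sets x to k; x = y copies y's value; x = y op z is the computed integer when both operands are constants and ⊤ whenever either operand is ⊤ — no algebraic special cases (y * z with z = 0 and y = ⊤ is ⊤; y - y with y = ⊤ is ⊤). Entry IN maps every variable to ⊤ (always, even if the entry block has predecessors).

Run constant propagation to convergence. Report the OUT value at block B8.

Answer: {a: 2, b: 0, c: ⊤, d: ⊤, e: 0, f: ⊤}

Derivation:
Fixpoint table:
  B0: | IN=(all ⊤) | OUT={b:0, e:0; rest ⊤}
  B1: | IN={b:0, e:0; rest ⊤} | OUT={b:0, c:0, e:0; rest ⊤}
  B2: | IN={b:0, c:0, e:0; rest ⊤} | OUT={b:0, c:0, e:0, f:0; rest ⊤}
  B3: | IN={b:0, c:0, e:0, f:0; rest ⊤} | OUT={a:0, c:0, e:0, f:0; rest ⊤}
  B4: | IN={a:0, c:0, e:0, f:0; rest ⊤} | OUT={a:0, c:0, e:0; rest ⊤}
  B5: | IN={a:0, c:0, e:0; rest ⊤} | OUT={a:0, c:0, e:0; rest ⊤}
  B6: | IN={a:0, c:0, e:0; rest ⊤} | OUT={a:0, b:2, c:0, e:0; rest ⊤}
  B7: | IN={a:0, b:2, c:0, e:0; rest ⊤} | OUT={a:0, b:0, c:0, e:0; rest ⊤}
  B8: | IN={b:0, e:0; rest ⊤} | OUT={a:2, b:0, e:0; rest ⊤}

Merge at B8: IN[B8] = OUT[B0] ⊔ OUT[B7] = {a: ⊤, b: 0, c: ⊤, d: ⊤, e: 0, f: ⊤}
Applying B8's transfer function to that IN value gives OUT[B8] (row B8 above).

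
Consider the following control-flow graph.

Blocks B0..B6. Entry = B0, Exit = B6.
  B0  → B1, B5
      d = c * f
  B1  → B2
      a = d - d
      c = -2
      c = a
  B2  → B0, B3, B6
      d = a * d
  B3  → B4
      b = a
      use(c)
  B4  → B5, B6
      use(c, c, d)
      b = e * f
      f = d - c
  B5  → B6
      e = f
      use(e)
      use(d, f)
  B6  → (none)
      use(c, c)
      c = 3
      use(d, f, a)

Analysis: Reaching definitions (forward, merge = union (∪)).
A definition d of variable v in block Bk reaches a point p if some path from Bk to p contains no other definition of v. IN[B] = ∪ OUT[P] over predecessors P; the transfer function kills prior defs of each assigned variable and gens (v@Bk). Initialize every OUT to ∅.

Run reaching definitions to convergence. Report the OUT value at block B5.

Per-block solution:
  B0:  IN={a@B1, c@B1, d@B2}  OUT={a@B1, c@B1, d@B0}
  B1:  IN={a@B1, c@B1, d@B0}  OUT={a@B1, c@B1, d@B0}
  B2:  IN={a@B1, c@B1, d@B0}  OUT={a@B1, c@B1, d@B2}
  B3:  IN={a@B1, c@B1, d@B2}  OUT={a@B1, b@B3, c@B1, d@B2}
  B4:  IN={a@B1, b@B3, c@B1, d@B2}  OUT={a@B1, b@B4, c@B1, d@B2, f@B4}
  B5:  IN={a@B1, b@B4, c@B1, d@B0, d@B2, f@B4}  OUT={a@B1, b@B4, c@B1, d@B0, d@B2, e@B5, f@B4}
  B6:  IN={a@B1, b@B4, c@B1, d@B0, d@B2, e@B5, f@B4}  OUT={a@B1, b@B4, c@B6, d@B0, d@B2, e@B5, f@B4}

Merge at B5: IN[B5] = OUT[B0] ⊔ OUT[B4] = {a@B1, b@B4, c@B1, d@B0, d@B2, f@B4}
Applying B5's transfer function to that IN value gives OUT[B5] (row B5 above).

Answer: {a@B1, b@B4, c@B1, d@B0, d@B2, e@B5, f@B4}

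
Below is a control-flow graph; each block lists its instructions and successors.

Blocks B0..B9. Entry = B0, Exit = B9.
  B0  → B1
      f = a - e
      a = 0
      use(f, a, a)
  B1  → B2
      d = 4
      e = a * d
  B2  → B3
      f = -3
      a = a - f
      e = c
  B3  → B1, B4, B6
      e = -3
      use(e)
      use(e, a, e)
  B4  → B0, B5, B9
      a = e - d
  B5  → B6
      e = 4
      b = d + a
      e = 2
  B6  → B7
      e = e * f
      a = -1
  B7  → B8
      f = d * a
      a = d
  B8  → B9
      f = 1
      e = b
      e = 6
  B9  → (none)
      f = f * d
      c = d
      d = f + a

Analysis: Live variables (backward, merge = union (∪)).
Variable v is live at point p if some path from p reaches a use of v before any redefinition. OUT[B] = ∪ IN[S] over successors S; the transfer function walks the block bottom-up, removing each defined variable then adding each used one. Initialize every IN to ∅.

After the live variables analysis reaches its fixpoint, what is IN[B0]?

Converged values:
  B0: | IN={a, b, c, e} | OUT={a, b, c}
  B1: | IN={a, b, c} | OUT={a, b, c, d}
  B2: | IN={a, b, c, d} | OUT={a, b, c, d, f}
  B3: | IN={a, b, c, d, f} | OUT={a, b, c, d, e, f}
  B4: | IN={b, c, d, e, f} | OUT={a, b, c, d, e, f}
  B5: | IN={a, d, f} | OUT={b, d, e, f}
  B6: | IN={b, d, e, f} | OUT={a, b, d}
  B7: | IN={a, b, d} | OUT={a, b, d}
  B8: | IN={a, b, d} | OUT={a, d, f}
  B9: | IN={a, d, f} | OUT={}

Merge at B0: OUT[B0] = IN[B1] = {a, b, c}
Applying B0's transfer function to that OUT value gives IN[B0] (row B0 above).

Answer: {a, b, c, e}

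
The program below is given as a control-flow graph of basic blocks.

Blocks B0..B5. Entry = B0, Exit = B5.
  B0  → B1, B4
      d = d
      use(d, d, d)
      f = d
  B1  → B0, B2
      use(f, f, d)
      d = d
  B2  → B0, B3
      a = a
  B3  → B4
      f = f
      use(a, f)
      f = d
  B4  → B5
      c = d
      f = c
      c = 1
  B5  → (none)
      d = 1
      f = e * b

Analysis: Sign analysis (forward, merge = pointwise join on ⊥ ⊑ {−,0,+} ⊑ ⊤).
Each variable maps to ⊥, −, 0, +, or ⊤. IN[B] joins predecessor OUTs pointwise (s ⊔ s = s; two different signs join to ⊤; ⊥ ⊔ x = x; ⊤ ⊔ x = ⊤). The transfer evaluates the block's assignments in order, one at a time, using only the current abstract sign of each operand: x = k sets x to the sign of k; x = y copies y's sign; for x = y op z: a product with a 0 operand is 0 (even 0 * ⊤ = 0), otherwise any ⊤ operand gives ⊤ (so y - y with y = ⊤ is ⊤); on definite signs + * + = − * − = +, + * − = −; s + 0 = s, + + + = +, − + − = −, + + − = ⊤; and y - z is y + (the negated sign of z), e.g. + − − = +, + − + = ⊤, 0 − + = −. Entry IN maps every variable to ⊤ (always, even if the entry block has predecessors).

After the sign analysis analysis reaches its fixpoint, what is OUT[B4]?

Answer: {a: ⊤, b: ⊤, c: +, d: ⊤, e: ⊤, f: ⊤}

Trace:
Per-block solution:
  B0: | IN=(all ⊤) | OUT=(all ⊤)
  B1: | IN=(all ⊤) | OUT=(all ⊤)
  B2: | IN=(all ⊤) | OUT=(all ⊤)
  B3: | IN=(all ⊤) | OUT=(all ⊤)
  B4: | IN=(all ⊤) | OUT={c:+; rest ⊤}
  B5: | IN={c:+; rest ⊤} | OUT={c:+, d:+; rest ⊤}

Merge at B4: IN[B4] = OUT[B0] ⊔ OUT[B3] = {a: ⊤, b: ⊤, c: ⊤, d: ⊤, e: ⊤, f: ⊤}
Applying B4's transfer function to that IN value gives OUT[B4] (row B4 above).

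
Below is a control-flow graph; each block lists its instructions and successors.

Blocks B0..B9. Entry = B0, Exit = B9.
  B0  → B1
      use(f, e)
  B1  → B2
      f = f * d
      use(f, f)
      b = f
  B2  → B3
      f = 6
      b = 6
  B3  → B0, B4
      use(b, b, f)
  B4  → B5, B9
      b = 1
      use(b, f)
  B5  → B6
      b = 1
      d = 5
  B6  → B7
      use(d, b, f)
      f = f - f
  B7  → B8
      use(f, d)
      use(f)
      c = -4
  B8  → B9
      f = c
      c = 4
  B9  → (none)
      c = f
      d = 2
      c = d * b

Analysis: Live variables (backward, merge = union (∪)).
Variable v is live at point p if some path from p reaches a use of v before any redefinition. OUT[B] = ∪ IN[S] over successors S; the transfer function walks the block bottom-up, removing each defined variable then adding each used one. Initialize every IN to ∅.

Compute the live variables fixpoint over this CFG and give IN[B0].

Answer: {d, e, f}

Working:
Fixpoint table:
  B0:  IN={d, e, f}  OUT={d, e, f}
  B1:  IN={d, e, f}  OUT={d, e}
  B2:  IN={d, e}  OUT={b, d, e, f}
  B3:  IN={b, d, e, f}  OUT={d, e, f}
  B4:  IN={f}  OUT={b, f}
  B5:  IN={f}  OUT={b, d, f}
  B6:  IN={b, d, f}  OUT={b, d, f}
  B7:  IN={b, d, f}  OUT={b, c}
  B8:  IN={b, c}  OUT={b, f}
  B9:  IN={b, f}  OUT={}

Merge at B0: OUT[B0] = IN[B1] = {d, e, f}
Applying B0's transfer function to that OUT value gives IN[B0] (row B0 above).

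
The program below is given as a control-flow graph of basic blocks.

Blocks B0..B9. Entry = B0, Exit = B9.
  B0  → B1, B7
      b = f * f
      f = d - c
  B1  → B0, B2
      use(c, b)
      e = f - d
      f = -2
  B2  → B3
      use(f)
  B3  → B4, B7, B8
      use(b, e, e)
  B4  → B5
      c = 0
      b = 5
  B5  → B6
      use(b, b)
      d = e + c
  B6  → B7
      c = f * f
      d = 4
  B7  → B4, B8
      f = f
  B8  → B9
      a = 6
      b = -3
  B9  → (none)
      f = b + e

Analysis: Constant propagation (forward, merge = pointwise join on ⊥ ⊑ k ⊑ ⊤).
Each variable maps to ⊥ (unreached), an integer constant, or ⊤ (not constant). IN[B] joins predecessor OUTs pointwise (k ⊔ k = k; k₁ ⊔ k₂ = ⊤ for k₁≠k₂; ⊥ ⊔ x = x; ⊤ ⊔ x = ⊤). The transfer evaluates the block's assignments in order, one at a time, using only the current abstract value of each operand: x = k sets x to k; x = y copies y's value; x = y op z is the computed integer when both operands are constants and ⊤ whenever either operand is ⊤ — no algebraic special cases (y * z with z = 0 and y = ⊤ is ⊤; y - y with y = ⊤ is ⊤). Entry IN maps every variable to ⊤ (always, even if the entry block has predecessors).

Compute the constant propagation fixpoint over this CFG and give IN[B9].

Converged values:
  B0:  IN=(all ⊤)  OUT=(all ⊤)
  B1:  IN=(all ⊤)  OUT={f:-2; rest ⊤}
  B2:  IN={f:-2; rest ⊤}  OUT={f:-2; rest ⊤}
  B3:  IN={f:-2; rest ⊤}  OUT={f:-2; rest ⊤}
  B4:  IN=(all ⊤)  OUT={b:5, c:0; rest ⊤}
  B5:  IN={b:5, c:0; rest ⊤}  OUT={b:5, c:0; rest ⊤}
  B6:  IN={b:5, c:0; rest ⊤}  OUT={b:5, d:4; rest ⊤}
  B7:  IN=(all ⊤)  OUT=(all ⊤)
  B8:  IN=(all ⊤)  OUT={a:6, b:-3; rest ⊤}
  B9:  IN={a:6, b:-3; rest ⊤}  OUT={a:6, b:-3; rest ⊤}

Merge at B9: IN[B9] = OUT[B8] = {a: 6, b: -3, c: ⊤, d: ⊤, e: ⊤, f: ⊤}

Answer: {a: 6, b: -3, c: ⊤, d: ⊤, e: ⊤, f: ⊤}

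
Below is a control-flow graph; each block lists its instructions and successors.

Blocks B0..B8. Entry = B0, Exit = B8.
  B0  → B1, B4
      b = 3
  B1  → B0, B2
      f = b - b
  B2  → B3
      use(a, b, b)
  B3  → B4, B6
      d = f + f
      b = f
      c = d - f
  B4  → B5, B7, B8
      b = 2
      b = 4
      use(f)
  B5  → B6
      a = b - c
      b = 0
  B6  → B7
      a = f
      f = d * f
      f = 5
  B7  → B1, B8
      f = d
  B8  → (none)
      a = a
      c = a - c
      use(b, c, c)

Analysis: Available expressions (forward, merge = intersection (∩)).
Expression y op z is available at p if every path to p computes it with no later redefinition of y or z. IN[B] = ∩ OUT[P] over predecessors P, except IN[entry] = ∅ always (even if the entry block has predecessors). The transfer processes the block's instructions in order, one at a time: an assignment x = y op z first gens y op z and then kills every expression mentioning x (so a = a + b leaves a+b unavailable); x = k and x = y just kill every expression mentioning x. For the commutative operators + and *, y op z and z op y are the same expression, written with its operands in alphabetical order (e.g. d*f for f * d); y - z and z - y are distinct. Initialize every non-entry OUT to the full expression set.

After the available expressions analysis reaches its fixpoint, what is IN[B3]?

Answer: {b-b}

Trace:
Per-block solution:
  B0: | IN={} | OUT={}
  B1: | IN={} | OUT={b-b}
  B2: | IN={b-b} | OUT={b-b}
  B3: | IN={b-b} | OUT={d-f, f+f}
  B4: | IN={} | OUT={}
  B5: | IN={} | OUT={}
  B6: | IN={} | OUT={}
  B7: | IN={} | OUT={}
  B8: | IN={} | OUT={}

Merge at B3: IN[B3] = OUT[B2] = {b-b}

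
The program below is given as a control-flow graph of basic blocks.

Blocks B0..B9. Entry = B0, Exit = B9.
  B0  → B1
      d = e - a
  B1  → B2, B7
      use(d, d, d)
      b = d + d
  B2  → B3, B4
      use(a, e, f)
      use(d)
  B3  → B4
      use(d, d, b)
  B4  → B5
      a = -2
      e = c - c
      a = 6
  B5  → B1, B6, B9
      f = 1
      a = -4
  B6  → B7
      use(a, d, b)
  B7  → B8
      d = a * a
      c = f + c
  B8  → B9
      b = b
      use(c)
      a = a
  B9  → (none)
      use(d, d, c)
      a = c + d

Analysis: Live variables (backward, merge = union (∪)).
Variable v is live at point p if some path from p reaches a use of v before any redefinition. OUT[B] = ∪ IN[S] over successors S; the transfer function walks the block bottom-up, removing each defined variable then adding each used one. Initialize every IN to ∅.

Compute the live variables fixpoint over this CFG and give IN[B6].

Fixpoint table:
  B0: | IN={a, c, e, f} | OUT={a, c, d, e, f}
  B1: | IN={a, c, d, e, f} | OUT={a, b, c, d, e, f}
  B2: | IN={a, b, c, d, e, f} | OUT={b, c, d}
  B3: | IN={b, c, d} | OUT={b, c, d}
  B4: | IN={b, c, d} | OUT={b, c, d, e}
  B5: | IN={b, c, d, e} | OUT={a, b, c, d, e, f}
  B6: | IN={a, b, c, d, f} | OUT={a, b, c, f}
  B7: | IN={a, b, c, f} | OUT={a, b, c, d}
  B8: | IN={a, b, c, d} | OUT={c, d}
  B9: | IN={c, d} | OUT={}

Merge at B6: OUT[B6] = IN[B7] = {a, b, c, f}
Applying B6's transfer function to that OUT value gives IN[B6] (row B6 above).

Answer: {a, b, c, d, f}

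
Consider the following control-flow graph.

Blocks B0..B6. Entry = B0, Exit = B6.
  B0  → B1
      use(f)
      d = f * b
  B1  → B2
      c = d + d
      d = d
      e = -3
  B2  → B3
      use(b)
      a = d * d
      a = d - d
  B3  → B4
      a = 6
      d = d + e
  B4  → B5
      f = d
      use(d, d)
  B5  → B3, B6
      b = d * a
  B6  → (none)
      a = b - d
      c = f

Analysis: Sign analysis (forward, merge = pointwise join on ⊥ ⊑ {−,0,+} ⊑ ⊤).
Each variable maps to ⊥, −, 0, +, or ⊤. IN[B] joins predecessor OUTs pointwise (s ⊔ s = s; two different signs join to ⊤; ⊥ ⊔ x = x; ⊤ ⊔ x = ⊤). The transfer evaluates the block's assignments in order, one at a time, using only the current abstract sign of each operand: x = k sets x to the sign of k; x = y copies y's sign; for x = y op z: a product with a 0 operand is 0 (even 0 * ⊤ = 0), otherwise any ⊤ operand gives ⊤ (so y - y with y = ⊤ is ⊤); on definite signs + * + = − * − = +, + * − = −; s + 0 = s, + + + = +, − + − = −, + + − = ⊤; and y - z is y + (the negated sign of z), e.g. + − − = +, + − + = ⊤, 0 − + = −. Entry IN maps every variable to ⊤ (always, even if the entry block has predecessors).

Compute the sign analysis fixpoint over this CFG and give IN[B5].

Answer: {a: +, b: ⊤, c: ⊤, d: ⊤, e: -, f: ⊤}

Trace:
Fixpoint table:
  B0: | IN=(all ⊤) | OUT=(all ⊤)
  B1: | IN=(all ⊤) | OUT={e:-; rest ⊤}
  B2: | IN={e:-; rest ⊤} | OUT={e:-; rest ⊤}
  B3: | IN={e:-; rest ⊤} | OUT={a:+, e:-; rest ⊤}
  B4: | IN={a:+, e:-; rest ⊤} | OUT={a:+, e:-; rest ⊤}
  B5: | IN={a:+, e:-; rest ⊤} | OUT={a:+, e:-; rest ⊤}
  B6: | IN={a:+, e:-; rest ⊤} | OUT={e:-; rest ⊤}

Merge at B5: IN[B5] = OUT[B4] = {a: +, b: ⊤, c: ⊤, d: ⊤, e: -, f: ⊤}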